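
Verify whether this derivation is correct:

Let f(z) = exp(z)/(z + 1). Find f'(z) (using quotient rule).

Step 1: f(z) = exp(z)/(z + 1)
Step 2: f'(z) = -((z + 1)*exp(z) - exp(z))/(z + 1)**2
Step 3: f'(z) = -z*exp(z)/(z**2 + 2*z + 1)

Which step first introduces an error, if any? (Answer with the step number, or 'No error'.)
Step 2

Step 2 is incorrect due to a sign flip.
The step shows: -((z + 1)*exp(z) - exp(z))/(z + 1)**2
The correct value should be: ((z + 1)*exp(z) - exp(z))/(z + 1)**2

Explanation: The sign of the whole expression was flipped: the term ((z + 1)*exp(z) - exp(z))/(z + 1)**2 was incorrectly written as -((z + 1)*exp(z) - exp(z))/(z + 1)**2
The later steps are derived from this incorrect expression, so the error originates in Step 2.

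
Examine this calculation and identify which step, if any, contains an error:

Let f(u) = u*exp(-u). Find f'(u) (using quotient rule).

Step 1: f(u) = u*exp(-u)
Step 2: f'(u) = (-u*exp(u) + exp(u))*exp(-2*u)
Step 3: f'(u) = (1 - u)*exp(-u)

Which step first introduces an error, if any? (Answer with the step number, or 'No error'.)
No error

All steps in this derivation are correct.
The final answer f'(u) = (1 - u)*exp(-u) is valid.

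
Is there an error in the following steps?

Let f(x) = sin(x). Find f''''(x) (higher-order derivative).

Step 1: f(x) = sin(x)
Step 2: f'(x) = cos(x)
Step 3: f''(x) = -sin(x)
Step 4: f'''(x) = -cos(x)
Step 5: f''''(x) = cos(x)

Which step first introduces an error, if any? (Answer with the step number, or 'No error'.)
Step 5

Step 5 is incorrect due to a wrong trig function.
The step shows: cos(x)
The correct value should be: sin(x)

Explanation: sin(x) was incorrectly written as cos(x): the term sin(x) was incorrectly written as cos(x)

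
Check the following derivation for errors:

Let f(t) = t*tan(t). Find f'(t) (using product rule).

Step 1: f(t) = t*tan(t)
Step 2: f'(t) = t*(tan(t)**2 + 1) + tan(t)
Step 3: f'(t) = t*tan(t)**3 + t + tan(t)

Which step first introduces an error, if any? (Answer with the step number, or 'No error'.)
Step 3

Step 3 is incorrect due to a wrong exponent.
The step shows: t*tan(t)**3 + t + tan(t)
The correct value should be: t*tan(t)**2 + t + tan(t)

Explanation: The exponent 2 on tan(t) was incorrectly written as 3: the term t*tan(t)**2 was incorrectly written as t*tan(t)**3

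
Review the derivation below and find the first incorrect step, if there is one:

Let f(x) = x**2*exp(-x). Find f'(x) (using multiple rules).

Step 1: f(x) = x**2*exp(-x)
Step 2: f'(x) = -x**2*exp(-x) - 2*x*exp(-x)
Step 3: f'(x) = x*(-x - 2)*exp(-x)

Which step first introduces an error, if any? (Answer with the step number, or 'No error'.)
Step 2

Step 2 is incorrect due to a sign flip.
The step shows: -x**2*exp(-x) - 2*x*exp(-x)
The correct value should be: -x**2*exp(-x) + 2*x*exp(-x)

Explanation: The sign of one term was flipped: the term 2*x*exp(-x) was incorrectly written as -2*x*exp(-x)
The later steps are derived from this incorrect expression, so the error originates in Step 2.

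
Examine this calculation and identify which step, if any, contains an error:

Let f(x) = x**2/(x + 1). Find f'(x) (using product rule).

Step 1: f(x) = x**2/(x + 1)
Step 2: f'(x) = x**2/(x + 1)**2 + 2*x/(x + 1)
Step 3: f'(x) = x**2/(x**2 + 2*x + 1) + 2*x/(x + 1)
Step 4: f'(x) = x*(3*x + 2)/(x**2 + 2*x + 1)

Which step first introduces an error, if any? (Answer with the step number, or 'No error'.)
Step 2

Step 2 is incorrect due to a sign flip.
The step shows: x**2/(x + 1)**2 + 2*x/(x + 1)
The correct value should be: -x**2/(x + 1)**2 + 2*x/(x + 1)

Explanation: The sign of one term was flipped: the term -x**2/(x + 1)**2 was incorrectly written as x**2/(x + 1)**2
The later steps are derived from this incorrect expression, so the error originates in Step 2.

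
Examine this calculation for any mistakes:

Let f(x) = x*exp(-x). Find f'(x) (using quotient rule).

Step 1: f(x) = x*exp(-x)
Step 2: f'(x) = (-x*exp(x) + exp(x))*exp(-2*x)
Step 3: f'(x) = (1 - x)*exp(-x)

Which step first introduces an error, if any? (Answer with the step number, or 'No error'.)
No error

All steps in this derivation are correct.
The final answer f'(x) = (1 - x)*exp(-x) is valid.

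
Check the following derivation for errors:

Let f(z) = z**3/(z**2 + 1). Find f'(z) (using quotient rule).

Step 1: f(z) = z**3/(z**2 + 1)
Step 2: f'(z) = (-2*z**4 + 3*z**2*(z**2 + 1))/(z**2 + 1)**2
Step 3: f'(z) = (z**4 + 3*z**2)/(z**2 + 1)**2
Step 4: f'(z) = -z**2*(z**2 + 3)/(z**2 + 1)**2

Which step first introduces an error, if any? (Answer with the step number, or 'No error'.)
Step 4

Step 4 is incorrect due to a sign flip.
The step shows: -z**2*(z**2 + 3)/(z**2 + 1)**2
The correct value should be: z**2*(z**2 + 3)/(z**2 + 1)**2

Explanation: The sign of the whole expression was flipped: the term z**2*(z**2 + 3)/(z**2 + 1)**2 was incorrectly written as -z**2*(z**2 + 3)/(z**2 + 1)**2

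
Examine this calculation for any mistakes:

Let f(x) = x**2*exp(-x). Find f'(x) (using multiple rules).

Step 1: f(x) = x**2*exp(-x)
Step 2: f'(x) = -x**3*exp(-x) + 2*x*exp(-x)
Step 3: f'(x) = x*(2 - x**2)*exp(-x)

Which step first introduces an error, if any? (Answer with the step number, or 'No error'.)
Step 2

Step 2 is incorrect due to a wrong exponent.
The step shows: -x**3*exp(-x) + 2*x*exp(-x)
The correct value should be: -x**2*exp(-x) + 2*x*exp(-x)

Explanation: The exponent 2 on x was incorrectly written as 3: the term -x**2*exp(-x) was incorrectly written as -x**3*exp(-x)
The later steps are derived from this incorrect expression, so the error originates in Step 2.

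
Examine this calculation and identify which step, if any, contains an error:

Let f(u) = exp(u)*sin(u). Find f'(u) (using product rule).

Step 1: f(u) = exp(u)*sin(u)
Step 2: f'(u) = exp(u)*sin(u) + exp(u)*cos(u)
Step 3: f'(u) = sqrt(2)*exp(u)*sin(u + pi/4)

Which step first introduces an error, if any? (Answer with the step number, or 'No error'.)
No error

All steps in this derivation are correct.
The final answer f'(u) = sqrt(2)*exp(u)*sin(u + pi/4) is valid.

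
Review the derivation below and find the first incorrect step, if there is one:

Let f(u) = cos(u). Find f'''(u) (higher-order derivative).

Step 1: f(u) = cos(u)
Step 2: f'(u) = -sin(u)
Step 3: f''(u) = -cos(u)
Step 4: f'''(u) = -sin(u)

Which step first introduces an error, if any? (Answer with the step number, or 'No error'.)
Step 4

Step 4 is incorrect due to a sign flip.
The step shows: -sin(u)
The correct value should be: sin(u)

Explanation: The sign of the whole expression was flipped: the term sin(u) was incorrectly written as -sin(u)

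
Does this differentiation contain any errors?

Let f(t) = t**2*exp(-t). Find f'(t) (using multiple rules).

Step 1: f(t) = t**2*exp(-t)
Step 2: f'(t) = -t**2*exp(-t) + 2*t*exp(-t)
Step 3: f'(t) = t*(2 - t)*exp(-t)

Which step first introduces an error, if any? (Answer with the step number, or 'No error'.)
No error

All steps in this derivation are correct.
The final answer f'(t) = t*(2 - t)*exp(-t) is valid.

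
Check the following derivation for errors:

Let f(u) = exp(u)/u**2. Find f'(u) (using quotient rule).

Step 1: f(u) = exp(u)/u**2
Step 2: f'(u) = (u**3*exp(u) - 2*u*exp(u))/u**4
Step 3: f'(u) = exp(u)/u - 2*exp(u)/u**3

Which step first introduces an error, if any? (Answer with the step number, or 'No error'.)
Step 2

Step 2 is incorrect due to a wrong exponent.
The step shows: (u**3*exp(u) - 2*u*exp(u))/u**4
The correct value should be: (u**2*exp(u) - 2*u*exp(u))/u**4

Explanation: The exponent 2 on u was incorrectly written as 3: the term (u**2*exp(u) - 2*u*exp(u))/u**4 was incorrectly written as (u**3*exp(u) - 2*u*exp(u))/u**4
The later steps are derived from this incorrect expression, so the error originates in Step 2.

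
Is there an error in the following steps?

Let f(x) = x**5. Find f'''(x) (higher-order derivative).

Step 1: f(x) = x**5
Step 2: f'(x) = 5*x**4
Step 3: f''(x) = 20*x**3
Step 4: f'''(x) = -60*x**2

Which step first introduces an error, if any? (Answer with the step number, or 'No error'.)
Step 4

Step 4 is incorrect due to a sign flip.
The step shows: -60*x**2
The correct value should be: 60*x**2

Explanation: The sign of the whole expression was flipped: the term 60*x**2 was incorrectly written as -60*x**2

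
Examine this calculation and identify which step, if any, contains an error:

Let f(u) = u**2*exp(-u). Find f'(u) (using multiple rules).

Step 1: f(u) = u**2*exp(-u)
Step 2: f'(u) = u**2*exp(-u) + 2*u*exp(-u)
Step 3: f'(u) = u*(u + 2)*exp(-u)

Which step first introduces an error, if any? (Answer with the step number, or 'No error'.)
Step 2

Step 2 is incorrect due to a sign flip.
The step shows: u**2*exp(-u) + 2*u*exp(-u)
The correct value should be: -u**2*exp(-u) + 2*u*exp(-u)

Explanation: The sign of one term was flipped: the term -u**2*exp(-u) was incorrectly written as u**2*exp(-u)
The later steps are derived from this incorrect expression, so the error originates in Step 2.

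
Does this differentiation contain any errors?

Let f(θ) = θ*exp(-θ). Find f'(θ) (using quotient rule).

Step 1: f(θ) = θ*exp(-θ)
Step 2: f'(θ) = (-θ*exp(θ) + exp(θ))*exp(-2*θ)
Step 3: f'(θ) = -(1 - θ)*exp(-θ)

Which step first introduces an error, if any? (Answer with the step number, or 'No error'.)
Step 3

Step 3 is incorrect due to a sign flip.
The step shows: -(1 - θ)*exp(-θ)
The correct value should be: (1 - θ)*exp(-θ)

Explanation: The sign of the whole expression was flipped: the term (1 - θ)*exp(-θ) was incorrectly written as -(1 - θ)*exp(-θ)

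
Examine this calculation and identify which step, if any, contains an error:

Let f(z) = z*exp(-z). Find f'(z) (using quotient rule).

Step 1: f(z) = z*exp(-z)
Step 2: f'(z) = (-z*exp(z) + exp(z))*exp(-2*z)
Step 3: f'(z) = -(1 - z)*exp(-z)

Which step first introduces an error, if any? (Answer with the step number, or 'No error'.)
Step 3

Step 3 is incorrect due to a sign flip.
The step shows: -(1 - z)*exp(-z)
The correct value should be: (1 - z)*exp(-z)

Explanation: The sign of the whole expression was flipped: the term (1 - z)*exp(-z) was incorrectly written as -(1 - z)*exp(-z)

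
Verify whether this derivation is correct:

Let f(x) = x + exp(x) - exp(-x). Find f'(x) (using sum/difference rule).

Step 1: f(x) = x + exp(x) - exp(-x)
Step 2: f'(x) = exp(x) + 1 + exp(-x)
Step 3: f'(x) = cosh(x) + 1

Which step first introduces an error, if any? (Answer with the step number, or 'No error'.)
Step 3

Step 3 is incorrect due to a wrong coefficient.
The step shows: cosh(x) + 1
The correct value should be: 2*cosh(x) + 1

Explanation: The coefficient 2 was incorrectly written as 1: the term 2*cosh(x) was incorrectly written as cosh(x)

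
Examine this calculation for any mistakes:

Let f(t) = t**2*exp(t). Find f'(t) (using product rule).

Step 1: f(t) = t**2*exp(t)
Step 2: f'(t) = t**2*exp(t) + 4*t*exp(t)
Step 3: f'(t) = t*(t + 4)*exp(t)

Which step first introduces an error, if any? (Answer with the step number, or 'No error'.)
Step 2

Step 2 is incorrect due to a wrong coefficient.
The step shows: t**2*exp(t) + 4*t*exp(t)
The correct value should be: t**2*exp(t) + 2*t*exp(t)

Explanation: The coefficient 2 was incorrectly written as 4: the term 2*t*exp(t) was incorrectly written as 4*t*exp(t)
The later steps are derived from this incorrect expression, so the error originates in Step 2.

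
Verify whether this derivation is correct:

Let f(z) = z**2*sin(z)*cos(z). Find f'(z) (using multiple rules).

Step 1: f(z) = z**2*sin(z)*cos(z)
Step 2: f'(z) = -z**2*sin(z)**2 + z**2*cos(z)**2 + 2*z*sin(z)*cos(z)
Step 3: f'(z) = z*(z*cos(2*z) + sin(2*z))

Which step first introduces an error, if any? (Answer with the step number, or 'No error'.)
No error

All steps in this derivation are correct.
The final answer f'(z) = z*(z*cos(2*z) + sin(2*z)) is valid.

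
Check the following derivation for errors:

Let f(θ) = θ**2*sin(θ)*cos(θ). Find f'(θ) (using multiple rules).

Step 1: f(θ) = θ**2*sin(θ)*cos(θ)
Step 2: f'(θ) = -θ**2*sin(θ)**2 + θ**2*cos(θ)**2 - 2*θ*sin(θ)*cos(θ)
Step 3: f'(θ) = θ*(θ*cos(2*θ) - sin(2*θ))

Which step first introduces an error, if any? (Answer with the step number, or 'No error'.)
Step 2

Step 2 is incorrect due to a sign flip.
The step shows: -θ**2*sin(θ)**2 + θ**2*cos(θ)**2 - 2*θ*sin(θ)*cos(θ)
The correct value should be: -θ**2*sin(θ)**2 + θ**2*cos(θ)**2 + 2*θ*sin(θ)*cos(θ)

Explanation: The sign of one term was flipped: the term 2*θ*sin(θ)*cos(θ) was incorrectly written as -2*θ*sin(θ)*cos(θ)
The later steps are derived from this incorrect expression, so the error originates in Step 2.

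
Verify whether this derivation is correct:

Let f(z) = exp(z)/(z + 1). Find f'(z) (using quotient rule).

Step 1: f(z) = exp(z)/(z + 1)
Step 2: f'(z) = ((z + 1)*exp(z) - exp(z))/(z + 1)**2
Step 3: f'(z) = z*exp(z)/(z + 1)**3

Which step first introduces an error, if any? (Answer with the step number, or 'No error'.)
Step 3

Step 3 is incorrect due to a wrong exponent.
The step shows: z*exp(z)/(z + 1)**3
The correct value should be: z*exp(z)/(z + 1)**2

Explanation: The exponent -2 on z + 1 was incorrectly written as -3: the term z*exp(z)/(z + 1)**2 was incorrectly written as z*exp(z)/(z + 1)**3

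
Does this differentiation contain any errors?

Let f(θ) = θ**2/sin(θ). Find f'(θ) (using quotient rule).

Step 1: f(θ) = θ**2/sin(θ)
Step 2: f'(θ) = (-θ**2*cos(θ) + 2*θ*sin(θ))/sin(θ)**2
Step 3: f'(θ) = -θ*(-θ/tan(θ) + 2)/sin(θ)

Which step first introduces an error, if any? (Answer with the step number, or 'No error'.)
Step 3

Step 3 is incorrect due to a sign flip.
The step shows: -θ*(-θ/tan(θ) + 2)/sin(θ)
The correct value should be: θ*(-θ/tan(θ) + 2)/sin(θ)

Explanation: The sign of the whole expression was flipped: the term θ*(-θ/tan(θ) + 2)/sin(θ) was incorrectly written as -θ*(-θ/tan(θ) + 2)/sin(θ)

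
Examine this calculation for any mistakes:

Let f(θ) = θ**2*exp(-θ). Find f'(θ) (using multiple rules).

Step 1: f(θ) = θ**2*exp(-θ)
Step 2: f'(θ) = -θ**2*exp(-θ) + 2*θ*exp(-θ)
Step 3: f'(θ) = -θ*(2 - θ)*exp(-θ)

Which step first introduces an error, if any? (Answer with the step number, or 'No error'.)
Step 3

Step 3 is incorrect due to a sign flip.
The step shows: -θ*(2 - θ)*exp(-θ)
The correct value should be: θ*(2 - θ)*exp(-θ)

Explanation: The sign of the whole expression was flipped: the term θ*(2 - θ)*exp(-θ) was incorrectly written as -θ*(2 - θ)*exp(-θ)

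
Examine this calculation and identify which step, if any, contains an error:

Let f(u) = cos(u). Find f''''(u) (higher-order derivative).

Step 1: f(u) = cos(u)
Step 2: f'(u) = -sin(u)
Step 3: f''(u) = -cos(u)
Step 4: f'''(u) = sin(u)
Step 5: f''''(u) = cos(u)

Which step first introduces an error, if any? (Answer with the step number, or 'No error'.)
No error

All steps in this derivation are correct.
The final answer f''''(u) = cos(u) is valid.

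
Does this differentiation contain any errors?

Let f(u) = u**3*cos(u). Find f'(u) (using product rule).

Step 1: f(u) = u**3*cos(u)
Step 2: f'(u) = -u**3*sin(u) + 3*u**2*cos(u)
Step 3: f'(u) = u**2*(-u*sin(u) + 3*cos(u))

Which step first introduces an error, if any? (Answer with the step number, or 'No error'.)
No error

All steps in this derivation are correct.
The final answer f'(u) = u**2*(-u*sin(u) + 3*cos(u)) is valid.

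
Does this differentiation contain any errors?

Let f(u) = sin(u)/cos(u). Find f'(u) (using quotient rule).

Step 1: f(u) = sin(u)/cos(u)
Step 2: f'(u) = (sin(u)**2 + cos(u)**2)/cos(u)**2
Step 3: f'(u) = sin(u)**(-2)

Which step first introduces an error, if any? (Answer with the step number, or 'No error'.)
Step 3

Step 3 is incorrect due to a wrong trig function.
The step shows: sin(u)**(-2)
The correct value should be: cos(u)**(-2)

Explanation: cos(u) was incorrectly written as sin(u): the term cos(u)**(-2) was incorrectly written as sin(u)**(-2)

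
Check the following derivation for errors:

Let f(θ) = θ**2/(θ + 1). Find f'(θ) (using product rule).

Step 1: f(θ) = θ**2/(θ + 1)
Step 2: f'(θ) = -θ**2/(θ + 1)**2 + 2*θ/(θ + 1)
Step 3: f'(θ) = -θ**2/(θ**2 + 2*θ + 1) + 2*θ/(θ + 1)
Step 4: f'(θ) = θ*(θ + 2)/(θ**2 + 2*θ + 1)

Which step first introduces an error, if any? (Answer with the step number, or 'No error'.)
No error

All steps in this derivation are correct.
The final answer f'(θ) = θ*(θ + 2)/(θ**2 + 2*θ + 1) is valid.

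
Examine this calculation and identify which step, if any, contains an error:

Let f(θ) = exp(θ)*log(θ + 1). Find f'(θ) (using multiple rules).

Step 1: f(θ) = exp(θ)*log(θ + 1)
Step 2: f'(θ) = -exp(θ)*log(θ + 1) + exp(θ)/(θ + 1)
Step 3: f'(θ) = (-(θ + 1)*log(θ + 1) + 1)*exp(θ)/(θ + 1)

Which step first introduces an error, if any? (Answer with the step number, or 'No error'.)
Step 2

Step 2 is incorrect due to a sign flip.
The step shows: -exp(θ)*log(θ + 1) + exp(θ)/(θ + 1)
The correct value should be: exp(θ)*log(θ + 1) + exp(θ)/(θ + 1)

Explanation: The sign of one term was flipped: the term exp(θ)*log(θ + 1) was incorrectly written as -exp(θ)*log(θ + 1)
The later steps are derived from this incorrect expression, so the error originates in Step 2.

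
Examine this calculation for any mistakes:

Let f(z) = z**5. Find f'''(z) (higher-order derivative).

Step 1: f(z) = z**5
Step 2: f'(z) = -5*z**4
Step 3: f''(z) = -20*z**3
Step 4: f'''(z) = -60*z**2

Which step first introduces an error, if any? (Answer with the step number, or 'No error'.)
Step 2

Step 2 is incorrect due to a sign flip.
The step shows: -5*z**4
The correct value should be: 5*z**4

Explanation: The sign of the whole expression was flipped: the term 5*z**4 was incorrectly written as -5*z**4
The later steps are derived from this incorrect expression, so the error originates in Step 2.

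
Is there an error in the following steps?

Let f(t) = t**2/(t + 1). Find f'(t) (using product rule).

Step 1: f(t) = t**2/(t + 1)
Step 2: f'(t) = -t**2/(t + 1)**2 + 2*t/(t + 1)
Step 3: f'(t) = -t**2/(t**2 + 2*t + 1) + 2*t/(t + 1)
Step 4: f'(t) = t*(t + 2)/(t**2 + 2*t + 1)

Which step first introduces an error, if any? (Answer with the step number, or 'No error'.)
No error

All steps in this derivation are correct.
The final answer f'(t) = t*(t + 2)/(t**2 + 2*t + 1) is valid.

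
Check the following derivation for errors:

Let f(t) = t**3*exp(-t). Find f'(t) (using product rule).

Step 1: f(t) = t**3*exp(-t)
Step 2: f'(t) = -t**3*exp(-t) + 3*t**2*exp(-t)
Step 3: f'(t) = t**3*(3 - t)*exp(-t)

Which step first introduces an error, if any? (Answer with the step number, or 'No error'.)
Step 3

Step 3 is incorrect due to a wrong exponent.
The step shows: t**3*(3 - t)*exp(-t)
The correct value should be: t**2*(3 - t)*exp(-t)

Explanation: The exponent 2 on t was incorrectly written as 3: the term t**2*(3 - t)*exp(-t) was incorrectly written as t**3*(3 - t)*exp(-t)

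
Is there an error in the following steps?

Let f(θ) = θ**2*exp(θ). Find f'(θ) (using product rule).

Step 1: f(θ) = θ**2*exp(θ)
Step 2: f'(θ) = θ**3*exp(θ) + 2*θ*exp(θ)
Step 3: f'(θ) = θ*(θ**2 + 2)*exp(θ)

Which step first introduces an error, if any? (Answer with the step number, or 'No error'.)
Step 2

Step 2 is incorrect due to a wrong exponent.
The step shows: θ**3*exp(θ) + 2*θ*exp(θ)
The correct value should be: θ**2*exp(θ) + 2*θ*exp(θ)

Explanation: The exponent 2 on θ was incorrectly written as 3: the term θ**2*exp(θ) was incorrectly written as θ**3*exp(θ)
The later steps are derived from this incorrect expression, so the error originates in Step 2.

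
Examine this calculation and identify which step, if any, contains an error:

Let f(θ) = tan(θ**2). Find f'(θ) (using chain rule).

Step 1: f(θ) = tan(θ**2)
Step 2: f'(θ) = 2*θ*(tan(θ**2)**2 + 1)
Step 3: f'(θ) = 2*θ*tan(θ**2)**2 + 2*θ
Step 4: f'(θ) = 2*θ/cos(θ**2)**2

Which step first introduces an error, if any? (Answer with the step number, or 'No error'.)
No error

All steps in this derivation are correct.
The final answer f'(θ) = 2*θ/cos(θ**2)**2 is valid.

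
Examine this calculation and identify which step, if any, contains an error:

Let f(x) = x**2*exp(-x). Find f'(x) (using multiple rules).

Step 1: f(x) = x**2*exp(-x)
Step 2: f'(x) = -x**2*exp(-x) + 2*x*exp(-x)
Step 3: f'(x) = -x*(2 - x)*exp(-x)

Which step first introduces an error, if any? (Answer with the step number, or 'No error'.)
Step 3

Step 3 is incorrect due to a sign flip.
The step shows: -x*(2 - x)*exp(-x)
The correct value should be: x*(2 - x)*exp(-x)

Explanation: The sign of the whole expression was flipped: the term x*(2 - x)*exp(-x) was incorrectly written as -x*(2 - x)*exp(-x)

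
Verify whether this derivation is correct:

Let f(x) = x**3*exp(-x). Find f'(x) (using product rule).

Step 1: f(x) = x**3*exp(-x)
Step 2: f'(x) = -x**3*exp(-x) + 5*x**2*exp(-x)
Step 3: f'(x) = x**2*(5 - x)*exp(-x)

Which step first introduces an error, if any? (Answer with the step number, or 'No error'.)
Step 2

Step 2 is incorrect due to a wrong coefficient.
The step shows: -x**3*exp(-x) + 5*x**2*exp(-x)
The correct value should be: -x**3*exp(-x) + 3*x**2*exp(-x)

Explanation: The coefficient 3 was incorrectly written as 5: the term 3*x**2*exp(-x) was incorrectly written as 5*x**2*exp(-x)
The later steps are derived from this incorrect expression, so the error originates in Step 2.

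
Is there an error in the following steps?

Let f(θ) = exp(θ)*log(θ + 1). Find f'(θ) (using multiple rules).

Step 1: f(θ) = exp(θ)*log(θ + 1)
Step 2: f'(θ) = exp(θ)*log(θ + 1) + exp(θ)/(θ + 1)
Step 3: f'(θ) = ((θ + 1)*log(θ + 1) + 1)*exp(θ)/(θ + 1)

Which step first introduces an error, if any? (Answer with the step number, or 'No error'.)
No error

All steps in this derivation are correct.
The final answer f'(θ) = ((θ + 1)*log(θ + 1) + 1)*exp(θ)/(θ + 1) is valid.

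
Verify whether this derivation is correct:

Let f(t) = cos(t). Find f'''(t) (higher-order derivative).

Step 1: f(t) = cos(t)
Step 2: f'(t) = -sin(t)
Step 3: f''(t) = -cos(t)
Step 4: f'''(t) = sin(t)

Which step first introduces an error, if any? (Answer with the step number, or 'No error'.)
No error

All steps in this derivation are correct.
The final answer f'''(t) = sin(t) is valid.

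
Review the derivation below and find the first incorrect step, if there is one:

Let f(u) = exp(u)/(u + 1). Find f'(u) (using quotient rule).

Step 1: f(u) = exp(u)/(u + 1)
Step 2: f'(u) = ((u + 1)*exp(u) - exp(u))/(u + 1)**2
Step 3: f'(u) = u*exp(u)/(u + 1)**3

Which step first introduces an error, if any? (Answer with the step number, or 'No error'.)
Step 3

Step 3 is incorrect due to a wrong exponent.
The step shows: u*exp(u)/(u + 1)**3
The correct value should be: u*exp(u)/(u + 1)**2

Explanation: The exponent -2 on u + 1 was incorrectly written as -3: the term u*exp(u)/(u + 1)**2 was incorrectly written as u*exp(u)/(u + 1)**3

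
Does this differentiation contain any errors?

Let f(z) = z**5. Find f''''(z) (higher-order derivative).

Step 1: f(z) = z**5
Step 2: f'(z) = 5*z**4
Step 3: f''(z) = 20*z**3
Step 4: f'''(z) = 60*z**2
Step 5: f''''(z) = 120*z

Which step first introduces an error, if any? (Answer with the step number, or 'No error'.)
No error

All steps in this derivation are correct.
The final answer f''''(z) = 120*z is valid.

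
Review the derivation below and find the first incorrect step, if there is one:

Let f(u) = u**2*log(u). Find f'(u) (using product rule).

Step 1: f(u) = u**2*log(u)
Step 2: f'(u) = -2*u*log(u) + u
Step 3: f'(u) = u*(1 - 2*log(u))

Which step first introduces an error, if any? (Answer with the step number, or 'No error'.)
Step 2

Step 2 is incorrect due to a sign flip.
The step shows: -2*u*log(u) + u
The correct value should be: 2*u*log(u) + u

Explanation: The sign of one term was flipped: the term 2*u*log(u) was incorrectly written as -2*u*log(u)
The later steps are derived from this incorrect expression, so the error originates in Step 2.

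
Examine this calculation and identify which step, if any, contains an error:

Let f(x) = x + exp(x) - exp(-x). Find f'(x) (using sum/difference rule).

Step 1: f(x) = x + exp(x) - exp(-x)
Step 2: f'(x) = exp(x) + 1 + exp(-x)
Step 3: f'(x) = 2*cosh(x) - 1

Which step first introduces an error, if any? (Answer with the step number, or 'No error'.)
Step 3

Step 3 is incorrect due to a sign flip.
The step shows: 2*cosh(x) - 1
The correct value should be: 2*cosh(x) + 1

Explanation: The sign of one term was flipped: the term 1 was incorrectly written as -1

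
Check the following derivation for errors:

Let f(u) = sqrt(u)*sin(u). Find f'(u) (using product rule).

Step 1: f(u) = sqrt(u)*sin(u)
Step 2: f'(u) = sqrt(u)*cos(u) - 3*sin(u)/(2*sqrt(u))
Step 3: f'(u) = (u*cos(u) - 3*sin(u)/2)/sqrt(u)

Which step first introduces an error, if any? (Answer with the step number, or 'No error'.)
Step 2

Step 2 is incorrect due to a wrong coefficient.
The step shows: sqrt(u)*cos(u) - 3*sin(u)/(2*sqrt(u))
The correct value should be: sqrt(u)*cos(u) + sin(u)/(2*sqrt(u))

Explanation: The coefficient 1/2 was incorrectly written as -3/2: the term sin(u)/(2*sqrt(u)) was incorrectly written as -3*sin(u)/(2*sqrt(u))
The later steps are derived from this incorrect expression, so the error originates in Step 2.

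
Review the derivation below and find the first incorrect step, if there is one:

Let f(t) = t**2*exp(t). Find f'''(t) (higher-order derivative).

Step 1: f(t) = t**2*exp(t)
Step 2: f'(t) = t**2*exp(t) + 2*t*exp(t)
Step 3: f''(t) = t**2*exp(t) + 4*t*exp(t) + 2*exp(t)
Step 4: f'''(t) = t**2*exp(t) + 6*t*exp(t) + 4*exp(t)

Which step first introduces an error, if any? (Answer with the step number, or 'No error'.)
Step 4

Step 4 is incorrect due to a wrong coefficient.
The step shows: t**2*exp(t) + 6*t*exp(t) + 4*exp(t)
The correct value should be: t**2*exp(t) + 6*t*exp(t) + 6*exp(t)

Explanation: The coefficient 6 was incorrectly written as 4: the term 6*exp(t) was incorrectly written as 4*exp(t)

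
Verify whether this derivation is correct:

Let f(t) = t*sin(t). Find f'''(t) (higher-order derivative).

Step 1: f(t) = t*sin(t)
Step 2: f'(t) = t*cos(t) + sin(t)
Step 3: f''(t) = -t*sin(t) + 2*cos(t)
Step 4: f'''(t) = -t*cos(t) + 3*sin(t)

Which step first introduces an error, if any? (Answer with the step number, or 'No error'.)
Step 4

Step 4 is incorrect due to a sign flip.
The step shows: -t*cos(t) + 3*sin(t)
The correct value should be: -t*cos(t) - 3*sin(t)

Explanation: The sign of one term was flipped: the term -3*sin(t) was incorrectly written as 3*sin(t)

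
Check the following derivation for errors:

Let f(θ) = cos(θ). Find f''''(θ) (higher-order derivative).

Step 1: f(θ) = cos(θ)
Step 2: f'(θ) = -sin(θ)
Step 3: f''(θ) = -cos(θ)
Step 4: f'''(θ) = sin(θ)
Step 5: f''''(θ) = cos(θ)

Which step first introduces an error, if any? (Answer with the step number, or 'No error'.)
No error

All steps in this derivation are correct.
The final answer f''''(θ) = cos(θ) is valid.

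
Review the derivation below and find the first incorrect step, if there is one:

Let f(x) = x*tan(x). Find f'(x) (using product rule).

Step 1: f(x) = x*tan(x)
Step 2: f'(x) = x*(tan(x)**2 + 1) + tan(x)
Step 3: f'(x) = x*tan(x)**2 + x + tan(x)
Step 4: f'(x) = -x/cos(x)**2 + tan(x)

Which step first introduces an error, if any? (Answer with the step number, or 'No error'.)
Step 4

Step 4 is incorrect due to a sign flip.
The step shows: -x/cos(x)**2 + tan(x)
The correct value should be: x/cos(x)**2 + tan(x)

Explanation: The sign of one term was flipped: the term x/cos(x)**2 was incorrectly written as -x/cos(x)**2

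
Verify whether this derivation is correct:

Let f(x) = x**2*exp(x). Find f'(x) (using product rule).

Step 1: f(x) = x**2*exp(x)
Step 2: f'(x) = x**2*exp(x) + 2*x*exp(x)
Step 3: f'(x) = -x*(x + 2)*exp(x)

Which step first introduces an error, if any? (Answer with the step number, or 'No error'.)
Step 3

Step 3 is incorrect due to a sign flip.
The step shows: -x*(x + 2)*exp(x)
The correct value should be: x*(x + 2)*exp(x)

Explanation: The sign of the whole expression was flipped: the term x*(x + 2)*exp(x) was incorrectly written as -x*(x + 2)*exp(x)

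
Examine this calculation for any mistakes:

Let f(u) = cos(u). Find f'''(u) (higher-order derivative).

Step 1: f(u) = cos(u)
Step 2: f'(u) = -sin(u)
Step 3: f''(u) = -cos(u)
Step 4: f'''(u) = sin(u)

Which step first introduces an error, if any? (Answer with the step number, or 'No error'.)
No error

All steps in this derivation are correct.
The final answer f'''(u) = sin(u) is valid.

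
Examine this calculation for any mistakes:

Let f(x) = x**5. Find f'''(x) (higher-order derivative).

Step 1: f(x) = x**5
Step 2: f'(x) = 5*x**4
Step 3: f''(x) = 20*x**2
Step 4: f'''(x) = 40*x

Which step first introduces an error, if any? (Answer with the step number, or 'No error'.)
Step 3

Step 3 is incorrect due to a wrong exponent.
The step shows: 20*x**2
The correct value should be: 20*x**3

Explanation: The exponent 3 on x was incorrectly written as 2: the term 20*x**3 was incorrectly written as 20*x**2
The later steps are derived from this incorrect expression, so the error originates in Step 3.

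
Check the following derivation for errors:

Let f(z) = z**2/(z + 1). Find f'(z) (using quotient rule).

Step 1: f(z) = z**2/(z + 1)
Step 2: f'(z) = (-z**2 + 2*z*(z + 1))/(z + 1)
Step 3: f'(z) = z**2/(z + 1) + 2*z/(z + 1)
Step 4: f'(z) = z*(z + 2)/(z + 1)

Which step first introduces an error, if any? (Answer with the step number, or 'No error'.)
Step 2

Step 2 is incorrect due to a wrong exponent.
The step shows: (-z**2 + 2*z*(z + 1))/(z + 1)
The correct value should be: (-z**2 + 2*z*(z + 1))/(z + 1)**2

Explanation: The exponent -2 on z + 1 was incorrectly written as -1: the term (-z**2 + 2*z*(z + 1))/(z + 1)**2 was incorrectly written as (-z**2 + 2*z*(z + 1))/(z + 1)
The later steps are derived from this incorrect expression, so the error originates in Step 2.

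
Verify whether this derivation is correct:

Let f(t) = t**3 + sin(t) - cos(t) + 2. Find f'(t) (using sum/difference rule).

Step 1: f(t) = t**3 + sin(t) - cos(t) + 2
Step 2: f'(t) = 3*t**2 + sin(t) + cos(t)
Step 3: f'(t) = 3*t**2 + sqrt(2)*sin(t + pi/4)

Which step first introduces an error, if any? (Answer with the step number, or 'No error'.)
No error

All steps in this derivation are correct.
The final answer f'(t) = 3*t**2 + sqrt(2)*sin(t + pi/4) is valid.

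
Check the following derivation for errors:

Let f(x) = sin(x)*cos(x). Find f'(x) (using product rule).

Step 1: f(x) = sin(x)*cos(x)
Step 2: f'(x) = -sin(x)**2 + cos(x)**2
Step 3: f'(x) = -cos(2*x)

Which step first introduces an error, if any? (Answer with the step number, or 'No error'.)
Step 3

Step 3 is incorrect due to a sign flip.
The step shows: -cos(2*x)
The correct value should be: cos(2*x)

Explanation: The sign of the whole expression was flipped: the term cos(2*x) was incorrectly written as -cos(2*x)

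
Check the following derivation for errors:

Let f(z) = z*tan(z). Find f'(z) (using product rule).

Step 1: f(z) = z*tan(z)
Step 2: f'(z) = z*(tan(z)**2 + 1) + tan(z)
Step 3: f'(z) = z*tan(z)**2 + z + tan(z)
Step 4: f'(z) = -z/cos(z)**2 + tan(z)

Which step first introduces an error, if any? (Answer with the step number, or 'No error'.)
Step 4

Step 4 is incorrect due to a sign flip.
The step shows: -z/cos(z)**2 + tan(z)
The correct value should be: z/cos(z)**2 + tan(z)

Explanation: The sign of one term was flipped: the term z/cos(z)**2 was incorrectly written as -z/cos(z)**2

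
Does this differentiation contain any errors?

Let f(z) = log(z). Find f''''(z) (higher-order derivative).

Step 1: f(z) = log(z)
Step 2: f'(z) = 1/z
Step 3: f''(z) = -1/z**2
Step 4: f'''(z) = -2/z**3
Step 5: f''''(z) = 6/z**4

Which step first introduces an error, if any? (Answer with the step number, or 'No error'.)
Step 4

Step 4 is incorrect due to a sign flip.
The step shows: -2/z**3
The correct value should be: 2/z**3

Explanation: The sign of the whole expression was flipped: the term 2/z**3 was incorrectly written as -2/z**3
The later steps are derived from this incorrect expression, so the error originates in Step 4.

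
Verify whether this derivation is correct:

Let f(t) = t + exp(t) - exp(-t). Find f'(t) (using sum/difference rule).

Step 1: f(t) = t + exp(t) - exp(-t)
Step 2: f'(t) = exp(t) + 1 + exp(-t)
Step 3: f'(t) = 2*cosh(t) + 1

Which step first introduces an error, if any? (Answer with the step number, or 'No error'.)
No error

All steps in this derivation are correct.
The final answer f'(t) = 2*cosh(t) + 1 is valid.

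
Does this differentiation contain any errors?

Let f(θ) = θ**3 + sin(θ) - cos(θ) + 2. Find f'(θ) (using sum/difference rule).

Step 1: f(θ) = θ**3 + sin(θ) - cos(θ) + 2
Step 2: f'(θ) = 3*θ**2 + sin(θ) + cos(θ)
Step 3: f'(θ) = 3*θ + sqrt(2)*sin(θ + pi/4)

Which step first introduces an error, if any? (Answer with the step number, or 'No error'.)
Step 3

Step 3 is incorrect due to a wrong exponent.
The step shows: 3*θ + sqrt(2)*sin(θ + pi/4)
The correct value should be: 3*θ**2 + sqrt(2)*sin(θ + pi/4)

Explanation: The exponent 2 on θ was incorrectly written as 1: the term 3*θ**2 was incorrectly written as 3*θ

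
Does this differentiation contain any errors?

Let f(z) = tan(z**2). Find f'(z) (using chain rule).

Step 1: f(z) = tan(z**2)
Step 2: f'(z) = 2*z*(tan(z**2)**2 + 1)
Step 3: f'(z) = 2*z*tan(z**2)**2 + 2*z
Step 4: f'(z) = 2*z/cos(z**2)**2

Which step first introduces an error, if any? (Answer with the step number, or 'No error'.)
No error

All steps in this derivation are correct.
The final answer f'(z) = 2*z/cos(z**2)**2 is valid.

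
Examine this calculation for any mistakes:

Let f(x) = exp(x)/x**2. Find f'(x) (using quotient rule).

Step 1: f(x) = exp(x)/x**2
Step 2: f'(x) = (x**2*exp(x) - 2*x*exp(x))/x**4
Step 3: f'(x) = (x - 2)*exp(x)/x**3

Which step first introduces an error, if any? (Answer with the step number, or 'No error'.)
No error

All steps in this derivation are correct.
The final answer f'(x) = (x - 2)*exp(x)/x**3 is valid.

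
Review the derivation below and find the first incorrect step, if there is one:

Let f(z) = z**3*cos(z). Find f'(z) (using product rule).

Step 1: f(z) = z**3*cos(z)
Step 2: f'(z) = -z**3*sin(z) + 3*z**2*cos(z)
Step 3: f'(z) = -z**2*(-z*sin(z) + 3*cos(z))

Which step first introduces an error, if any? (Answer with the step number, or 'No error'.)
Step 3

Step 3 is incorrect due to a sign flip.
The step shows: -z**2*(-z*sin(z) + 3*cos(z))
The correct value should be: z**2*(-z*sin(z) + 3*cos(z))

Explanation: The sign of the whole expression was flipped: the term z**2*(-z*sin(z) + 3*cos(z)) was incorrectly written as -z**2*(-z*sin(z) + 3*cos(z))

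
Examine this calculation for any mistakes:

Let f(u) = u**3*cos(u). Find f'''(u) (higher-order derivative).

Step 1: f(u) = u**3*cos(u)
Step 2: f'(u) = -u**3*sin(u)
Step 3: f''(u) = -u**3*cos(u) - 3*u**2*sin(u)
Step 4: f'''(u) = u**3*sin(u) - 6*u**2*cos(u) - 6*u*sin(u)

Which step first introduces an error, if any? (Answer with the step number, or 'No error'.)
Step 2

Step 2 is incorrect due to a dropped term.
The step shows: -u**3*sin(u)
The correct value should be: -u**3*sin(u) + 3*u**2*cos(u)

Explanation: A term was dropped: the term 3*u**2*cos(u) was incorrectly omitted
The later steps are derived from this incorrect expression, so the error originates in Step 2.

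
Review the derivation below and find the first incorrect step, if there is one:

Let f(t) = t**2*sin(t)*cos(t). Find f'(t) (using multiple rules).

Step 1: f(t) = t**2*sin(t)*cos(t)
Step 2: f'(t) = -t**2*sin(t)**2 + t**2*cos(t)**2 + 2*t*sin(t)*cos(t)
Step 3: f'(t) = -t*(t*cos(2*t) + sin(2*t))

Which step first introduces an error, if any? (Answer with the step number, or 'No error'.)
Step 3

Step 3 is incorrect due to a sign flip.
The step shows: -t*(t*cos(2*t) + sin(2*t))
The correct value should be: t*(t*cos(2*t) + sin(2*t))

Explanation: The sign of the whole expression was flipped: the term t*(t*cos(2*t) + sin(2*t)) was incorrectly written as -t*(t*cos(2*t) + sin(2*t))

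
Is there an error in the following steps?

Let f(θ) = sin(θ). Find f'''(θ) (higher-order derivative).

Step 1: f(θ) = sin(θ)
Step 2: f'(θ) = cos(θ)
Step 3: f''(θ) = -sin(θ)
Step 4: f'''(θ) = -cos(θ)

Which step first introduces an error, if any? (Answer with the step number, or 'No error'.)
No error

All steps in this derivation are correct.
The final answer f'''(θ) = -cos(θ) is valid.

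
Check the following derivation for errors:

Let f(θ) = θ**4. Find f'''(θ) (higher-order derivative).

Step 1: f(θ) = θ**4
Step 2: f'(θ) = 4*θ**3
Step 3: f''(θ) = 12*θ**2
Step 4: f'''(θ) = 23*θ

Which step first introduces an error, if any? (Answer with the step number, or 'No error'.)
Step 4

Step 4 is incorrect due to a wrong coefficient.
The step shows: 23*θ
The correct value should be: 24*θ

Explanation: The coefficient 24 was incorrectly written as 23: the term 24*θ was incorrectly written as 23*θ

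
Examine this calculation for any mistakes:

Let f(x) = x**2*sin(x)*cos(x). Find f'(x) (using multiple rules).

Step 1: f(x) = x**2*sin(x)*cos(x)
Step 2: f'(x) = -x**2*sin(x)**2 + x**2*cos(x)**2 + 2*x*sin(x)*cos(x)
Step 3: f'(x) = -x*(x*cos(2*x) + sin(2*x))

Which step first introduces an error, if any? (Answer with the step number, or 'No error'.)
Step 3

Step 3 is incorrect due to a sign flip.
The step shows: -x*(x*cos(2*x) + sin(2*x))
The correct value should be: x*(x*cos(2*x) + sin(2*x))

Explanation: The sign of the whole expression was flipped: the term x*(x*cos(2*x) + sin(2*x)) was incorrectly written as -x*(x*cos(2*x) + sin(2*x))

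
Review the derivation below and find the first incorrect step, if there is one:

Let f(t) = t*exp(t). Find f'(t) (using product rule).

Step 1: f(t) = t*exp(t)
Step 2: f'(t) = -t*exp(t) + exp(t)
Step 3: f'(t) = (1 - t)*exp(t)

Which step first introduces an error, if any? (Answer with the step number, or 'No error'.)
Step 2

Step 2 is incorrect due to a sign flip.
The step shows: -t*exp(t) + exp(t)
The correct value should be: t*exp(t) + exp(t)

Explanation: The sign of one term was flipped: the term t*exp(t) was incorrectly written as -t*exp(t)
The later steps are derived from this incorrect expression, so the error originates in Step 2.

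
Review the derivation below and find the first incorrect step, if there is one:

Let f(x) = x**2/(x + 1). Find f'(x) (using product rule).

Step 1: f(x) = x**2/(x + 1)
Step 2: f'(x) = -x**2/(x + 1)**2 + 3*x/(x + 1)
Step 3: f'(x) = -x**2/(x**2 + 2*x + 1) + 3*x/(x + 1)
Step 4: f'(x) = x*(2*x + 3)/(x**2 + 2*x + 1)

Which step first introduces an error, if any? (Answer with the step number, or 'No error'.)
Step 2

Step 2 is incorrect due to a wrong coefficient.
The step shows: -x**2/(x + 1)**2 + 3*x/(x + 1)
The correct value should be: -x**2/(x + 1)**2 + 2*x/(x + 1)

Explanation: The coefficient 2 was incorrectly written as 3: the term 2*x/(x + 1) was incorrectly written as 3*x/(x + 1)
The later steps are derived from this incorrect expression, so the error originates in Step 2.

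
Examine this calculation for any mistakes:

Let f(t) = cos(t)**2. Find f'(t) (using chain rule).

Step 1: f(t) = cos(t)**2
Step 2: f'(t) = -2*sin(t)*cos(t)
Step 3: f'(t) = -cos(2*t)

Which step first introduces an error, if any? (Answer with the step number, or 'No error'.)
Step 3

Step 3 is incorrect due to a wrong trig function.
The step shows: -cos(2*t)
The correct value should be: -sin(2*t)

Explanation: sin(2*t) was incorrectly written as cos(2*t): the term -sin(2*t) was incorrectly written as -cos(2*t)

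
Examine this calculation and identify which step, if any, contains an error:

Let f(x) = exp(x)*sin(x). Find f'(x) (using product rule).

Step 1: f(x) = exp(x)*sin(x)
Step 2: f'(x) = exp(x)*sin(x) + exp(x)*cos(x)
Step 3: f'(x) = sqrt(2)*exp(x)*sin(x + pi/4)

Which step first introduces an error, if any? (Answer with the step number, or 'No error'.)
No error

All steps in this derivation are correct.
The final answer f'(x) = sqrt(2)*exp(x)*sin(x + pi/4) is valid.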